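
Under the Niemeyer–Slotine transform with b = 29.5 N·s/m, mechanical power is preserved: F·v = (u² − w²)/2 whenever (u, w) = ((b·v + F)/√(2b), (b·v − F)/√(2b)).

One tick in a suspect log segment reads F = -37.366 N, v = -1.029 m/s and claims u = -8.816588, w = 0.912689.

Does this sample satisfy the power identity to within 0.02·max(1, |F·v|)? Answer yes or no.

yes

F·v = (-37.366)×(-1.029) = 38.449614 W.
(u² − w²)/2 = (77.732224 − 0.833001)/2 = 38.449611 W.
|Δ| = 0.000003;  2% of max(1, |F·v|) = 0.768992.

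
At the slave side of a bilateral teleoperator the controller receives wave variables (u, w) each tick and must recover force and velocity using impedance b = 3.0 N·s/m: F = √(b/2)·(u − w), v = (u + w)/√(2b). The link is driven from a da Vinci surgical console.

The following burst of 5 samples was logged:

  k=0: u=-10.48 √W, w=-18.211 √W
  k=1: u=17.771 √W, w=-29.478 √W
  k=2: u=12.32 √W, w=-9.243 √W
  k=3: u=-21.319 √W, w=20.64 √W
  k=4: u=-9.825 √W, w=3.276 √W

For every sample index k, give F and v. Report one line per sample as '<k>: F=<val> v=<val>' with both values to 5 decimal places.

0: F=9.46850 v=-11.71305
1: F=57.86797 v=-4.77936
2: F=26.40917 v=1.25618
3: F=-51.38907 v=-0.27720
4: F=-16.04538 v=-2.67362

k=0: u−w=7.73100, u+w=-28.69100; √(b/2)=1.22474, √(2b)=2.44949; F=1.22474×7.731=9.46850, v=-28.69100/2.44949=-11.71305
k=1: u−w=47.24900, u+w=-11.70700; √(b/2)=1.22474, √(2b)=2.44949; F=1.22474×47.249=57.86797, v=-11.70700/2.44949=-4.77936
k=2: u−w=21.56300, u+w=3.07700; √(b/2)=1.22474, √(2b)=2.44949; F=1.22474×21.563=26.40917, v=3.07700/2.44949=1.25618
k=3: u−w=-41.95900, u+w=-0.67900; √(b/2)=1.22474, √(2b)=2.44949; F=1.22474×(-41.959)=-51.38907, v=-0.67900/2.44949=-0.27720
k=4: u−w=-13.10100, u+w=-6.54900; √(b/2)=1.22474, √(2b)=2.44949; F=1.22474×(-13.101)=-16.04538, v=-6.54900/2.44949=-2.67362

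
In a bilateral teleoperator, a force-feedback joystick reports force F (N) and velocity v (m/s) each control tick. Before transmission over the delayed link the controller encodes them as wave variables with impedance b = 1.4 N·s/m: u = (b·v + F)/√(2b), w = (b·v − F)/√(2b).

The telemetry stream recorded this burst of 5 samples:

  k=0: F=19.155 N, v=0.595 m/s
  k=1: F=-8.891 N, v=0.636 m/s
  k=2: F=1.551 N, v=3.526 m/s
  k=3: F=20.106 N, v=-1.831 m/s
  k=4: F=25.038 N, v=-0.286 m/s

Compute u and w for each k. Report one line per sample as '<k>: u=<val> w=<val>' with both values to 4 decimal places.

0: u=11.9451 w=-10.9495
1: u=-4.7813 w=5.8455
2: u=3.8770 w=2.0232
3: u=10.4837 w=-13.5476
4: u=14.7238 w=-15.2024

k=0: b·v=1.4×0.595=0.8330; √(2b)=1.6733; u=(0.8330+19.155)/1.6733=11.9451, w=(0.8330−19.155)/1.6733=-10.9495
k=1: b·v=1.4×0.636=0.8904; √(2b)=1.6733; u=(0.8904+(-8.891))/1.6733=-4.7813, w=(0.8904−(-8.891))/1.6733=5.8455
k=2: b·v=1.4×3.526=4.9364; √(2b)=1.6733; u=(4.9364+1.551)/1.6733=3.8770, w=(4.9364−1.551)/1.6733=2.0232
k=3: b·v=1.4×(-1.831)=-2.5634; √(2b)=1.6733; u=(-2.5634+20.106)/1.6733=10.4837, w=(-2.5634−20.106)/1.6733=-13.5476
k=4: b·v=1.4×(-0.286)=-0.4004; √(2b)=1.6733; u=(-0.4004+25.038)/1.6733=14.7238, w=(-0.4004−25.038)/1.6733=-15.2024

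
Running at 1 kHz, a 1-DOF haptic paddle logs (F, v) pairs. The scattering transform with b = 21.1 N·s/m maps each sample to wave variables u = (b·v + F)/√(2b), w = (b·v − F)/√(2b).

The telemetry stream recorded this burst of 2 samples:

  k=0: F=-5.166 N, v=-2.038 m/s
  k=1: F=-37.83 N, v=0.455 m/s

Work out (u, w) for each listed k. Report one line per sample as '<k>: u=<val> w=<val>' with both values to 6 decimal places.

k=0: b·v=21.1×(-2.038)=-43.001800; √(2b)=6.496153; u=(-43.001800+(-5.166))/6.496153=-7.414820, w=(-43.001800−(-5.166))/6.496153=-5.824340
k=1: b·v=21.1×0.455=9.600500; √(2b)=6.496153; u=(9.600500+(-37.83))/6.496153=-4.345572, w=(9.600500−(-37.83))/6.496153=7.301322

0: u=-7.414820 w=-5.824340
1: u=-4.345572 w=7.301322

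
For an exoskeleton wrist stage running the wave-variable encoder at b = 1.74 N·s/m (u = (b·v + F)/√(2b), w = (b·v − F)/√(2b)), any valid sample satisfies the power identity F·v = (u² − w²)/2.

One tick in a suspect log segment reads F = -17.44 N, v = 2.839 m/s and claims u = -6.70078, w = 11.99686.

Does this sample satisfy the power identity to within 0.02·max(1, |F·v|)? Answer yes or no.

yes

F·v = (-17.44)×2.839 = -49.5122 W.
(u² − w²)/2 = (44.9005 − 143.9246)/2 = -49.5121 W.
|Δ| = 0.0001;  2% of max(1, |F·v|) = 0.9902.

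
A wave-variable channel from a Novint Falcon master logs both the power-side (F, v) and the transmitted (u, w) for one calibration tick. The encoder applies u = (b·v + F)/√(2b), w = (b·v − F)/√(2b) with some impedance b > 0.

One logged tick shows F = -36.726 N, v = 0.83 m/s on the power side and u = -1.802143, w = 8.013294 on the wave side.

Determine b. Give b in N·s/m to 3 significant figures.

b = 28 N·s/m

u + w = 6.211151;  u + w = √(2b)·v, so √(2b) = 6.211151/0.83 = 7.483314.
b = (√(2b))²/2 = 55.999995/2 = 27.999998.
(Check via u − w = 2F/√(2b): u − w = -9.815437, 2F/√(2b) = -9.815437.)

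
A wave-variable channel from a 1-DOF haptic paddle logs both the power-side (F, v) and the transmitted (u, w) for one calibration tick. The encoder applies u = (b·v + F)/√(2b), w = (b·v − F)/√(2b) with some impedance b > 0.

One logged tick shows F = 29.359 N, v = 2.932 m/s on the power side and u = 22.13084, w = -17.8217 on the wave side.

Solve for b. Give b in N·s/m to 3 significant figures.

u + w = 4.30914;  u + w = √(2b)·v, so √(2b) = 4.30914/2.932 = 1.46969.
b = (√(2b))²/2 = 2.16000/2 = 1.08000.
(Check via u − w = 2F/√(2b): u − w = 39.95254, 2F/√(2b) = 39.95256.)

b = 1.08 N·s/m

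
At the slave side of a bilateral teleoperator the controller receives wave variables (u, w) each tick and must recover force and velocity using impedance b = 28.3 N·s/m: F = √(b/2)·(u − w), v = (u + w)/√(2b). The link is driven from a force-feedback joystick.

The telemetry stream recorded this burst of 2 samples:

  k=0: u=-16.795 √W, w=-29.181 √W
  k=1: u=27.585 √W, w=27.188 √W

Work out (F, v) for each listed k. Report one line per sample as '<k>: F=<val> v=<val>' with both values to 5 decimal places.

0: F=46.59178 v=-6.11115
1: F=1.49337 v=7.28045

k=0: u−w=12.38600, u+w=-45.97600; √(b/2)=3.76165, √(2b)=7.52330; F=3.76165×12.386=46.59178, v=-45.97600/7.52330=-6.11115
k=1: u−w=0.39700, u+w=54.77300; √(b/2)=3.76165, √(2b)=7.52330; F=3.76165×0.397=1.49337, v=54.77300/7.52330=7.28045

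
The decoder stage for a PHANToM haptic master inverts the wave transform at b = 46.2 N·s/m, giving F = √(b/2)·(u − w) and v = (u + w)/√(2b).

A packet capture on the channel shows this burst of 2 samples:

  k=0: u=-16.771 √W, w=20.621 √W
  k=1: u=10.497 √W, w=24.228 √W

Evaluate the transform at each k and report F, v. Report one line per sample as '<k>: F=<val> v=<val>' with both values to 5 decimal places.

0: F=-179.71515 v=0.40052
1: F=-65.99456 v=3.61249

k=0: u−w=-37.39200, u+w=3.85000; √(b/2)=4.80625, √(2b)=9.61249; F=4.80625×(-37.392)=-179.71515, v=3.85000/9.61249=0.40052
k=1: u−w=-13.73100, u+w=34.72500; √(b/2)=4.80625, √(2b)=9.61249; F=4.80625×(-13.731)=-65.99456, v=34.72500/9.61249=3.61249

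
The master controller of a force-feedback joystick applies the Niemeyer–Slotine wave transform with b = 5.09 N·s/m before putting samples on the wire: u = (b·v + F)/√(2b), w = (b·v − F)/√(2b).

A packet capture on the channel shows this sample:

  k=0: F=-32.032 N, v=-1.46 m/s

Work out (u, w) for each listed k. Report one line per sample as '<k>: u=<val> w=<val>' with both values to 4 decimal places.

k=0: b·v=5.09×(-1.46)=-7.4314; √(2b)=3.1906; u=(-7.4314+(-32.032))/3.1906=-12.3686, w=(-7.4314−(-32.032))/3.1906=7.7103

0: u=-12.3686 w=7.7103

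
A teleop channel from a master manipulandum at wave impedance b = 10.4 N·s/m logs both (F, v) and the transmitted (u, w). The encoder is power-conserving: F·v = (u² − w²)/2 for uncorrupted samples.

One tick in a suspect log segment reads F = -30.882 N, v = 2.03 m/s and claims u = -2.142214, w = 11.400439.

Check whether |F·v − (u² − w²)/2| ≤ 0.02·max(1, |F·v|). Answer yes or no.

F·v = (-30.882)×2.03 = -62.690460 W.
(u² − w²)/2 = (4.589081 − 129.970009)/2 = -62.690464 W.
|Δ| = 0.000004;  2% of max(1, |F·v|) = 1.253809.

yes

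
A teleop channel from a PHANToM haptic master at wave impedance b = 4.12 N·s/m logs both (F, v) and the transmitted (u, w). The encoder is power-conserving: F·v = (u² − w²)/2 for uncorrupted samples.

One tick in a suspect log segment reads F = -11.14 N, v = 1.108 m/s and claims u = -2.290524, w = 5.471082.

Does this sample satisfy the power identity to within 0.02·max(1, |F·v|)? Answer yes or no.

F·v = (-11.14)×1.108 = -12.343120 W.
(u² − w²)/2 = (5.246500 − 29.932738)/2 = -12.343119 W.
|Δ| = 0.000001;  2% of max(1, |F·v|) = 0.246862.

yes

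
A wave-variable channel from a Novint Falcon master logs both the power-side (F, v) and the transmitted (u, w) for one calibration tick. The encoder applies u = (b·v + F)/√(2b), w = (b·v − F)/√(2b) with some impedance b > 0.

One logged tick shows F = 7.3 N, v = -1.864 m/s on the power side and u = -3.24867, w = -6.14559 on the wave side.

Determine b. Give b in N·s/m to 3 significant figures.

u + w = -9.3943;  u + w = √(2b)·v, so √(2b) = -9.3943/(-1.864) = 5.0398.
b = (√(2b))²/2 = 25.4000/2 = 12.7000.
(Check via u − w = 2F/√(2b): u − w = 2.8969, 2F/√(2b) = 2.8969.)

b = 12.7 N·s/m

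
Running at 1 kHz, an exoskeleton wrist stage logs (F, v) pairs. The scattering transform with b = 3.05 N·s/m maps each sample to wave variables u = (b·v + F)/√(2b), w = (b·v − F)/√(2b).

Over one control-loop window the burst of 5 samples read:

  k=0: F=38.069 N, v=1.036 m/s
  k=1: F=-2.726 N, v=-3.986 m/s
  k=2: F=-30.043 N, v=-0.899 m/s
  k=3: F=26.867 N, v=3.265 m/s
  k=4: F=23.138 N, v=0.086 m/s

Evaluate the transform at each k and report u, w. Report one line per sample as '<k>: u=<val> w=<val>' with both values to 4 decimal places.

k=0: b·v=3.05×1.036=3.1598; √(2b)=2.4698; u=(3.1598+38.069)/2.4698=16.6931, w=(3.1598−38.069)/2.4698=-14.1343
k=1: b·v=3.05×(-3.986)=-12.1573; √(2b)=2.4698; u=(-12.1573+(-2.726))/2.4698=-6.0261, w=(-12.1573−(-2.726))/2.4698=-3.8186
k=2: b·v=3.05×(-0.899)=-2.7420; √(2b)=2.4698; u=(-2.7420+(-30.043))/2.4698=-13.2742, w=(-2.7420−(-30.043))/2.4698=11.0539
k=3: b·v=3.05×3.265=9.9582; √(2b)=2.4698; u=(9.9582+26.867)/2.4698=14.9101, w=(9.9582−26.867)/2.4698=-6.8462
k=4: b·v=3.05×0.086=0.2623; √(2b)=2.4698; u=(0.2623+23.138)/2.4698=9.4745, w=(0.2623−23.138)/2.4698=-9.2621

0: u=16.6931 w=-14.1343
1: u=-6.0261 w=-3.8186
2: u=-13.2742 w=11.0539
3: u=14.9101 w=-6.8462
4: u=9.4745 w=-9.2621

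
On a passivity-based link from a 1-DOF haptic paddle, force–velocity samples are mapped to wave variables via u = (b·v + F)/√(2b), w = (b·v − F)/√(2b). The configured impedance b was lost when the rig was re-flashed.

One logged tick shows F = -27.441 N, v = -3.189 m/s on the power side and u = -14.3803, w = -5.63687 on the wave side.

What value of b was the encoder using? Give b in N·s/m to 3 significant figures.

u + w = -20.0172;  u + w = √(2b)·v, so √(2b) = -20.0172/(-3.189) = 6.2769.
b = (√(2b))²/2 = 39.4000/2 = 19.7000.
(Check via u − w = 2F/√(2b): u − w = -8.7434, 2F/√(2b) = -8.7434.)

b = 19.7 N·s/m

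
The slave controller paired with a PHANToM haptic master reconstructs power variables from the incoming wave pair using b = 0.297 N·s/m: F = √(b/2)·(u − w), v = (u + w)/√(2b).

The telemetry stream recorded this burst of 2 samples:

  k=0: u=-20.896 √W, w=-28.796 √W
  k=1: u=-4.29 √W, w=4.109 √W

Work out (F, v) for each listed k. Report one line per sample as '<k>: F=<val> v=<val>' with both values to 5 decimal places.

0: F=3.04432 v=-64.47528
1: F=-3.23661 v=-0.23485

k=0: u−w=7.90000, u+w=-49.69200; √(b/2)=0.38536, √(2b)=0.77071; F=0.38536×7.9=3.04432, v=-49.69200/0.77071=-64.47528
k=1: u−w=-8.39900, u+w=-0.18100; √(b/2)=0.38536, √(2b)=0.77071; F=0.38536×(-8.399)=-3.23661, v=-0.18100/0.77071=-0.23485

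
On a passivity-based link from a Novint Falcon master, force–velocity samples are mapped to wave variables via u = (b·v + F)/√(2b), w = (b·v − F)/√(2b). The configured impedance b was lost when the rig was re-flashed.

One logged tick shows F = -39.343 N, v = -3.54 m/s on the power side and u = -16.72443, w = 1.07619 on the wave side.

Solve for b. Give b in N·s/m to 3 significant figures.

u + w = -15.64824;  u + w = √(2b)·v, so √(2b) = -15.64824/(-3.54) = 4.42041.
b = (√(2b))²/2 = 19.54000/2 = 9.77000.
(Check via u − w = 2F/√(2b): u − w = -17.80062, 2F/√(2b) = -17.80062.)

b = 9.77 N·s/m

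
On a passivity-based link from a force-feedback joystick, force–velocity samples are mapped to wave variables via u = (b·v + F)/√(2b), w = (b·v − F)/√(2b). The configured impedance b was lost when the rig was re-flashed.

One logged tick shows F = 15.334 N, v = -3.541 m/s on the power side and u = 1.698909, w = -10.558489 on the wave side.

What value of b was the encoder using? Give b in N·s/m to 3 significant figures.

b = 3.13 N·s/m

u + w = -8.859580;  u + w = √(2b)·v, so √(2b) = -8.859580/(-3.541) = 2.501999.
b = (√(2b))²/2 = 6.260001/2 = 3.130001.
(Check via u − w = 2F/√(2b): u − w = 12.257398, 2F/√(2b) = 12.257397.)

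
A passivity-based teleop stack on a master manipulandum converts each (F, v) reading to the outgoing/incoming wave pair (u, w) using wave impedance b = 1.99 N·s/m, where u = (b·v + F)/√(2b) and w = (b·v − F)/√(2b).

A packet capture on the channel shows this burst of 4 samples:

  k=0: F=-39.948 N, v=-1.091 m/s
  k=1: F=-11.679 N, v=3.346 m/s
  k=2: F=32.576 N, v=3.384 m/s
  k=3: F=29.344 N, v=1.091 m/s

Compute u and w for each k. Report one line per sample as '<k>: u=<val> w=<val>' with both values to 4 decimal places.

0: u=-21.1124 w=18.9359
1: u=-2.5165 w=9.1918
2: u=19.7044 w=-12.9533
3: u=15.7971 w=-13.6205

k=0: b·v=1.99×(-1.091)=-2.1711; √(2b)=1.9950; u=(-2.1711+(-39.948))/1.9950=-21.1124, w=(-2.1711−(-39.948))/1.9950=18.9359
k=1: b·v=1.99×3.346=6.6585; √(2b)=1.9950; u=(6.6585+(-11.679))/1.9950=-2.5165, w=(6.6585−(-11.679))/1.9950=9.1918
k=2: b·v=1.99×3.384=6.7342; √(2b)=1.9950; u=(6.7342+32.576)/1.9950=19.7044, w=(6.7342−32.576)/1.9950=-12.9533
k=3: b·v=1.99×1.091=2.1711; √(2b)=1.9950; u=(2.1711+29.344)/1.9950=15.7971, w=(2.1711−29.344)/1.9950=-13.6205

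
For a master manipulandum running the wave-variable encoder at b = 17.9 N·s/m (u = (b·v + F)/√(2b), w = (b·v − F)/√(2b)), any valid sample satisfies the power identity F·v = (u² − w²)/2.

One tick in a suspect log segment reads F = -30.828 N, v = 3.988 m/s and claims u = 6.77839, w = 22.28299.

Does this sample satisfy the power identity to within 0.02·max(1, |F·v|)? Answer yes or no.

F·v = (-30.828)×3.988 = -122.9421 W.
(u² − w²)/2 = (45.9466 − 496.5316)/2 = -225.2925 W.
|Δ| = 102.3505;  2% of max(1, |F·v|) = 2.4588.

no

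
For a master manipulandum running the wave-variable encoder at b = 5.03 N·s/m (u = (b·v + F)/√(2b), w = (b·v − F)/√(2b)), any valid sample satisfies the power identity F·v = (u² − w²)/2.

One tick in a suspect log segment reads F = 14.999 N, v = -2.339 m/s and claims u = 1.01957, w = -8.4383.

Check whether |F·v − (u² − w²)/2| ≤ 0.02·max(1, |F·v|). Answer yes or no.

F·v = 14.999×(-2.339) = -35.0827 W.
(u² − w²)/2 = (1.0395 − 71.2049)/2 = -35.0827 W.
|Δ| = 0.0000;  2% of max(1, |F·v|) = 0.7017.

yes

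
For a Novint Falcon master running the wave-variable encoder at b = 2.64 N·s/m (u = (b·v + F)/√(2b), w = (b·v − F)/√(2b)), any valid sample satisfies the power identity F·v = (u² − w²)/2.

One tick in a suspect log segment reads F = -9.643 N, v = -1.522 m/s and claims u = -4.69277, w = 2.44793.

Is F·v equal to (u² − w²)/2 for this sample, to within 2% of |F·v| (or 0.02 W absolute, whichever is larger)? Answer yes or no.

no

F·v = (-9.643)×(-1.522) = 14.6766 W.
(u² − w²)/2 = (22.0221 − 5.9924)/2 = 8.0149 W.
|Δ| = 6.6618;  2% of max(1, |F·v|) = 0.2935.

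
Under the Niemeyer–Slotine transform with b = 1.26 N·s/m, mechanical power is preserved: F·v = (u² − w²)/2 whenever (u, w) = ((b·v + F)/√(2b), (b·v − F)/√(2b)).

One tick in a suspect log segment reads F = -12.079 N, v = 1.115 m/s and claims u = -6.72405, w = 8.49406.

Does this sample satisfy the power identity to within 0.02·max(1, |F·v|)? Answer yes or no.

F·v = (-12.079)×1.115 = -13.4681 W.
(u² − w²)/2 = (45.2128 − 72.1491)/2 = -13.4681 W.
|Δ| = 0.0000;  2% of max(1, |F·v|) = 0.2694.

yes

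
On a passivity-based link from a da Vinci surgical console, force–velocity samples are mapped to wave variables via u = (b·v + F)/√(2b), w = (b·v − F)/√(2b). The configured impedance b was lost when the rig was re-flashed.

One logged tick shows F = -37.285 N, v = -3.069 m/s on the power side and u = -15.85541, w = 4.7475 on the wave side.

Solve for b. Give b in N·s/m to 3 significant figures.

b = 6.55 N·s/m

u + w = -11.10791;  u + w = √(2b)·v, so √(2b) = -11.10791/(-3.069) = 3.61939.
b = (√(2b))²/2 = 13.09999/2 = 6.54999.
(Check via u − w = 2F/√(2b): u − w = -20.60291, 2F/√(2b) = -20.60292.)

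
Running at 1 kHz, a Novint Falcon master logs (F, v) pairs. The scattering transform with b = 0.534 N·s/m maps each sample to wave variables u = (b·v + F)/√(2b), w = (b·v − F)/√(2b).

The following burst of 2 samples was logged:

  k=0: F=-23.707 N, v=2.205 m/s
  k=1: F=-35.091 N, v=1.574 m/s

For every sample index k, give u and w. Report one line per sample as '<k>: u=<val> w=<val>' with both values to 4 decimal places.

0: u=-21.8005 w=24.0792
1: u=-33.1422 w=34.7688

k=0: b·v=0.534×2.205=1.1775; √(2b)=1.0334; u=(1.1775+(-23.707))/1.0334=-21.8005, w=(1.1775−(-23.707))/1.0334=24.0792
k=1: b·v=0.534×1.574=0.8405; √(2b)=1.0334; u=(0.8405+(-35.091))/1.0334=-33.1422, w=(0.8405−(-35.091))/1.0334=34.7688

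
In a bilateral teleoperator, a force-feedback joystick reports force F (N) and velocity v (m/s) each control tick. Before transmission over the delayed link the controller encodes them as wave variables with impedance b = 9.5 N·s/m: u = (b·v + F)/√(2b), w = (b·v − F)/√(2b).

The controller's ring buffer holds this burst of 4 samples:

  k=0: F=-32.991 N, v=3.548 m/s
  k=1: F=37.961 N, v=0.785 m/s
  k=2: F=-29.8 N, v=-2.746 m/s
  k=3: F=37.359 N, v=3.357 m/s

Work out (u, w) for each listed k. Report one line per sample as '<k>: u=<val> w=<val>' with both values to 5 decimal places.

0: u=0.16403 w=15.30134
1: u=10.41972 w=-6.99798
2: u=-12.82136 w=0.85182
3: u=15.88715 w=-1.25433

k=0: b·v=9.5×3.548=33.70600; √(2b)=4.35890; u=(33.70600+(-32.991))/4.35890=0.16403, w=(33.70600−(-32.991))/4.35890=15.30134
k=1: b·v=9.5×0.785=7.45750; √(2b)=4.35890; u=(7.45750+37.961)/4.35890=10.41972, w=(7.45750−37.961)/4.35890=-6.99798
k=2: b·v=9.5×(-2.746)=-26.08700; √(2b)=4.35890; u=(-26.08700+(-29.8))/4.35890=-12.82136, w=(-26.08700−(-29.8))/4.35890=0.85182
k=3: b·v=9.5×3.357=31.89150; √(2b)=4.35890; u=(31.89150+37.359)/4.35890=15.88715, w=(31.89150−37.359)/4.35890=-1.25433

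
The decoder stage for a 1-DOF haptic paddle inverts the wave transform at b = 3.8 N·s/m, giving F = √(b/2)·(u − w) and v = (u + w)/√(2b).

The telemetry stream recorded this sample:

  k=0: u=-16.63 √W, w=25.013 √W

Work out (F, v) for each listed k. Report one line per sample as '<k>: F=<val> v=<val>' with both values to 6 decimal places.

0: F=-57.400914 v=3.040834

k=0: u−w=-41.643000, u+w=8.383000; √(b/2)=1.378405, √(2b)=2.756810; F=1.378405×(-41.643)=-57.400914, v=8.383000/2.756810=3.040834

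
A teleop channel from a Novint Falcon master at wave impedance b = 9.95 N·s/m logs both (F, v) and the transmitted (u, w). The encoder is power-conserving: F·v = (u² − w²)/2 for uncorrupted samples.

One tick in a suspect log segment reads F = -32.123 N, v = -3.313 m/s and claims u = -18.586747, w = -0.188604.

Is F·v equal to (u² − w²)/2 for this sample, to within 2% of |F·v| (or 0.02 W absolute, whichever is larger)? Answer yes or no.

no

F·v = (-32.123)×(-3.313) = 106.423499 W.
(u² − w²)/2 = (345.467164 − 0.035571)/2 = 172.715796 W.
|Δ| = 66.292297;  2% of max(1, |F·v|) = 2.128470.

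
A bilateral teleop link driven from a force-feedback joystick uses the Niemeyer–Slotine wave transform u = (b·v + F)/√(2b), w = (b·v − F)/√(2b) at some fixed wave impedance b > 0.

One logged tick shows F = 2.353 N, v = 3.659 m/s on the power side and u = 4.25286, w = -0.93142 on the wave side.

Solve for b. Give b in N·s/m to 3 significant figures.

u + w = 3.3214;  u + w = √(2b)·v, so √(2b) = 3.3214/3.659 = 0.9077.
b = (√(2b))²/2 = 0.8240/2 = 0.4120.
(Check via u − w = 2F/√(2b): u − w = 5.1843, 2F/√(2b) = 5.1843.)

b = 0.412 N·s/m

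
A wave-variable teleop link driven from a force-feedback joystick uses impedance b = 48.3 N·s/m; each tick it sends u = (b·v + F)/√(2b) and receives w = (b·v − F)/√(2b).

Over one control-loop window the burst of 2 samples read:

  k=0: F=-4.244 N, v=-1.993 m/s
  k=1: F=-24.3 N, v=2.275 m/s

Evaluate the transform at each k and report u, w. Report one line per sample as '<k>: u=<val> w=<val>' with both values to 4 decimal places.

k=0: b·v=48.3×(-1.993)=-96.2619; √(2b)=9.8285; u=(-96.2619+(-4.244))/9.8285=-10.2259, w=(-96.2619−(-4.244))/9.8285=-9.3623
k=1: b·v=48.3×2.275=109.8825; √(2b)=9.8285; u=(109.8825+(-24.3))/9.8285=8.7076, w=(109.8825−(-24.3))/9.8285=13.6523

0: u=-10.2259 w=-9.3623
1: u=8.7076 w=13.6523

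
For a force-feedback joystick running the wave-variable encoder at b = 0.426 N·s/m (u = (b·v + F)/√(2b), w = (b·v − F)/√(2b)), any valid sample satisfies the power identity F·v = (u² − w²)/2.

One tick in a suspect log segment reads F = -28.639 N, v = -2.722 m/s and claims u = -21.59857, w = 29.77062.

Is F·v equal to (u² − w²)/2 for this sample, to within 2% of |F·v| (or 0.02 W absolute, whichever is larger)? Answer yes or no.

F·v = (-28.639)×(-2.722) = 77.95536 W.
(u² − w²)/2 = (466.49823 − 886.28982)/2 = -209.89579 W.
|Δ| = 287.85115;  2% of max(1, |F·v|) = 1.55911.

no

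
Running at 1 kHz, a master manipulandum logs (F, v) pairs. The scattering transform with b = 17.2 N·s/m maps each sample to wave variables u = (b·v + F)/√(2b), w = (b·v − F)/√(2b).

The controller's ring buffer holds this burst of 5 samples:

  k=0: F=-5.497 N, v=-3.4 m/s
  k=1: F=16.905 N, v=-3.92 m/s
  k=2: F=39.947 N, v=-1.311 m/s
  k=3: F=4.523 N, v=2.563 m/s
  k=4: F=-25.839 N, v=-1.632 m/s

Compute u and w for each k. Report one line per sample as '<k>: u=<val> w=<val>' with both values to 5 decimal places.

0: u=-10.90799 w=-9.03353
1: u=-8.61342 w=-14.37798
2: u=2.96630 w=-10.65551
3: u=8.28736 w=6.74503
4: u=-9.19148 w=-0.38045

k=0: b·v=17.2×(-3.4)=-58.48000; √(2b)=5.86515; u=(-58.48000+(-5.497))/5.86515=-10.90799, w=(-58.48000−(-5.497))/5.86515=-9.03353
k=1: b·v=17.2×(-3.92)=-67.42400; √(2b)=5.86515; u=(-67.42400+16.905)/5.86515=-8.61342, w=(-67.42400−16.905)/5.86515=-14.37798
k=2: b·v=17.2×(-1.311)=-22.54920; √(2b)=5.86515; u=(-22.54920+39.947)/5.86515=2.96630, w=(-22.54920−39.947)/5.86515=-10.65551
k=3: b·v=17.2×2.563=44.08360; √(2b)=5.86515; u=(44.08360+4.523)/5.86515=8.28736, w=(44.08360−4.523)/5.86515=6.74503
k=4: b·v=17.2×(-1.632)=-28.07040; √(2b)=5.86515; u=(-28.07040+(-25.839))/5.86515=-9.19148, w=(-28.07040−(-25.839))/5.86515=-0.38045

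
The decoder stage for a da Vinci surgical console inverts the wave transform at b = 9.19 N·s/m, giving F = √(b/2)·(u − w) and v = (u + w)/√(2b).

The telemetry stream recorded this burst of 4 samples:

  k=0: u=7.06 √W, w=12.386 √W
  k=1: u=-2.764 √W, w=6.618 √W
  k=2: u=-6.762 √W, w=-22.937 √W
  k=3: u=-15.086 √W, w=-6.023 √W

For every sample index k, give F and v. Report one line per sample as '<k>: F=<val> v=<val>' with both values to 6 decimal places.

k=0: u−w=-5.326000, u+w=19.446000; √(b/2)=2.143595, √(2b)=4.287190; F=2.143595×(-5.326)=-11.416788, v=19.446000/4.287190=4.535838
k=1: u−w=-9.382000, u+w=3.854000; √(b/2)=2.143595, √(2b)=4.287190; F=2.143595×(-9.382)=-20.111209, v=3.854000/4.287190=0.898957
k=2: u−w=16.175000, u+w=-29.699000; √(b/2)=2.143595, √(2b)=4.287190; F=2.143595×16.175=34.672651, v=-29.699000/4.287190=-6.927381
k=3: u−w=-9.063000, u+w=-21.109000; √(b/2)=2.143595, √(2b)=4.287190; F=2.143595×(-9.063)=-19.427402, v=-21.109000/4.287190=-4.923738

0: F=-11.416788 v=4.535838
1: F=-20.111209 v=0.898957
2: F=34.672651 v=-6.927381
3: F=-19.427402 v=-4.923738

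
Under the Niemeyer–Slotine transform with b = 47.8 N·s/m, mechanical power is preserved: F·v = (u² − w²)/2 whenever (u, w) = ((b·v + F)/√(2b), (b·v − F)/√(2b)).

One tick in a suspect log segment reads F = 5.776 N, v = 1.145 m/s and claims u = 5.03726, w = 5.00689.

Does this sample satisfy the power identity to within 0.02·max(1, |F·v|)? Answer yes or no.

F·v = 5.776×1.145 = 6.61352 W.
(u² − w²)/2 = (25.37399 − 25.06895)/2 = 0.15252 W.
|Δ| = 6.46100;  2% of max(1, |F·v|) = 0.13227.

no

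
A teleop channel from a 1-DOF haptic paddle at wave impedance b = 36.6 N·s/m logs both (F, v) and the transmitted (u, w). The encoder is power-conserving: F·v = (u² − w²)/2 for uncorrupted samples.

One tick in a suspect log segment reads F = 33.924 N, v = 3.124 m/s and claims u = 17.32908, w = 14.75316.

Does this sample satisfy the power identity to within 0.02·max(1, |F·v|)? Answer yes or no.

F·v = 33.924×3.124 = 105.9786 W.
(u² − w²)/2 = (300.2970 − 217.6557)/2 = 41.3206 W.
|Δ| = 64.6579;  2% of max(1, |F·v|) = 2.1196.

no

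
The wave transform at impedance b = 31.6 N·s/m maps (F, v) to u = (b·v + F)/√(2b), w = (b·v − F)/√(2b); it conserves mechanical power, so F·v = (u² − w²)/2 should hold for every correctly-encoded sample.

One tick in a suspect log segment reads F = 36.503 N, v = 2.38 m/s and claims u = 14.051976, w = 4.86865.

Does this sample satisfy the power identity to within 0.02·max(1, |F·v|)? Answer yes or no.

yes

F·v = 36.503×2.38 = 86.877140 W.
(u² − w²)/2 = (197.458030 − 23.703753)/2 = 86.877138 W.
|Δ| = 0.000002;  2% of max(1, |F·v|) = 1.737543.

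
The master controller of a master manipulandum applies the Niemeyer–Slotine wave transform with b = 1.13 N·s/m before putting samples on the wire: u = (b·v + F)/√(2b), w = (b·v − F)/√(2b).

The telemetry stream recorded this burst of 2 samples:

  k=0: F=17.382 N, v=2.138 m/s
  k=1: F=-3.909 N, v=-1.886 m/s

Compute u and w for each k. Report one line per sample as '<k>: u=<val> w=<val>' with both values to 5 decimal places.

0: u=13.16939 w=-9.95528
1: u=-4.01787 w=1.18259

k=0: b·v=1.13×2.138=2.41594; √(2b)=1.50333; u=(2.41594+17.382)/1.50333=13.16939, w=(2.41594−17.382)/1.50333=-9.95528
k=1: b·v=1.13×(-1.886)=-2.13118; √(2b)=1.50333; u=(-2.13118+(-3.909))/1.50333=-4.01787, w=(-2.13118−(-3.909))/1.50333=1.18259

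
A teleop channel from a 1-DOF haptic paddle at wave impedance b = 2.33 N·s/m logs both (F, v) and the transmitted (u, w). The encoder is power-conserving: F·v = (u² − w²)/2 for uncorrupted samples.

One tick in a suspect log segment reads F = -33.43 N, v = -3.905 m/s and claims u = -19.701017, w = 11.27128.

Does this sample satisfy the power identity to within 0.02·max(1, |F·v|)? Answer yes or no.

yes

F·v = (-33.43)×(-3.905) = 130.544150 W.
(u² − w²)/2 = (388.130071 − 127.041753)/2 = 130.544159 W.
|Δ| = 0.000009;  2% of max(1, |F·v|) = 2.610883.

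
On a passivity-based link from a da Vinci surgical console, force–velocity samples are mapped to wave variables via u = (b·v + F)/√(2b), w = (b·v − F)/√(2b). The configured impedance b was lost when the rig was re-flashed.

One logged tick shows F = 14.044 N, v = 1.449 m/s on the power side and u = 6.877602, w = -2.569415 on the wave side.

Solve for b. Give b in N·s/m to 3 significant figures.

b = 4.42 N·s/m

u + w = 4.308187;  u + w = √(2b)·v, so √(2b) = 4.308187/1.449 = 2.973214.
b = (√(2b))²/2 = 8.840001/2 = 4.420001.
(Check via u − w = 2F/√(2b): u − w = 9.447017, 2F/√(2b) = 9.447016.)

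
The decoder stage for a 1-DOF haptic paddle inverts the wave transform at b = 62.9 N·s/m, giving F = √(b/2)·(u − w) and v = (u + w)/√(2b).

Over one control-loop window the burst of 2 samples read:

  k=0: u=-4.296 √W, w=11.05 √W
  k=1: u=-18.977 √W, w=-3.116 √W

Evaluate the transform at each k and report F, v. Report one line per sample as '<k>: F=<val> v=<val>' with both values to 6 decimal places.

0: F=-86.060828 v=0.602172
1: F=-88.948963 v=-1.969765

k=0: u−w=-15.346000, u+w=6.754000; √(b/2)=5.608030, √(2b)=11.216060; F=5.608030×(-15.346)=-86.060828, v=6.754000/11.216060=0.602172
k=1: u−w=-15.861000, u+w=-22.093000; √(b/2)=5.608030, √(2b)=11.216060; F=5.608030×(-15.861)=-88.948963, v=-22.093000/11.216060=-1.969765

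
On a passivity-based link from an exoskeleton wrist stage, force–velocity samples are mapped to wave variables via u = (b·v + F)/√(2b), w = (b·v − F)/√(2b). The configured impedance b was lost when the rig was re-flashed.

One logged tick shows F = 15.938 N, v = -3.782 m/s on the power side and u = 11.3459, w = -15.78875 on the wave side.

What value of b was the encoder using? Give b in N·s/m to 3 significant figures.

u + w = -4.44285;  u + w = √(2b)·v, so √(2b) = -4.44285/(-3.782) = 1.17474.
b = (√(2b))²/2 = 1.38000/2 = 0.69000.
(Check via u − w = 2F/√(2b): u − w = 27.13465, 2F/√(2b) = 27.13462.)

b = 0.69 N·s/m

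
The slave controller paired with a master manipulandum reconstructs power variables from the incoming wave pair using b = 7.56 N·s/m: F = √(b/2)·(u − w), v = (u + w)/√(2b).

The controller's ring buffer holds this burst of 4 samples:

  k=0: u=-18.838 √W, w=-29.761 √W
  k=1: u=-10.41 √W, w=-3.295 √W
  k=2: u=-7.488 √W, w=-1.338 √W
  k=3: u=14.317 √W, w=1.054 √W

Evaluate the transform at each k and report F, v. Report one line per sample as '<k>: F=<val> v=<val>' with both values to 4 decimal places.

k=0: u−w=10.9230, u+w=-48.5990; √(b/2)=1.9442, √(2b)=3.8884; F=1.9442×10.923=21.2367, v=-48.5990/3.8884=-12.4983
k=1: u−w=-7.1150, u+w=-13.7050; √(b/2)=1.9442, √(2b)=3.8884; F=1.9442×(-7.115)=-13.8331, v=-13.7050/3.8884=-3.5245
k=2: u−w=-6.1500, u+w=-8.8260; √(b/2)=1.9442, √(2b)=3.8884; F=1.9442×(-6.15)=-11.9570, v=-8.8260/3.8884=-2.2698
k=3: u−w=13.2630, u+w=15.3710; √(b/2)=1.9442, √(2b)=3.8884; F=1.9442×13.263=25.7862, v=15.3710/3.8884=3.9530

0: F=21.2367 v=-12.4983
1: F=-13.8331 v=-3.5245
2: F=-11.9570 v=-2.2698
3: F=25.7862 v=3.9530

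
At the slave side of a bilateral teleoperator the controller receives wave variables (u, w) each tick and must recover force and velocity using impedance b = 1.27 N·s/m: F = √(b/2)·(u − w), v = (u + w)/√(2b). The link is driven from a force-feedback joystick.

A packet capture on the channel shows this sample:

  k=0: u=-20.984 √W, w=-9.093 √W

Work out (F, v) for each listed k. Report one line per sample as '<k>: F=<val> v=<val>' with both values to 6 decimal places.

0: F=-9.475568 v=-18.871988

k=0: u−w=-11.891000, u+w=-30.077000; √(b/2)=0.796869, √(2b)=1.593738; F=0.796869×(-11.891)=-9.475568, v=-30.077000/1.593738=-18.871988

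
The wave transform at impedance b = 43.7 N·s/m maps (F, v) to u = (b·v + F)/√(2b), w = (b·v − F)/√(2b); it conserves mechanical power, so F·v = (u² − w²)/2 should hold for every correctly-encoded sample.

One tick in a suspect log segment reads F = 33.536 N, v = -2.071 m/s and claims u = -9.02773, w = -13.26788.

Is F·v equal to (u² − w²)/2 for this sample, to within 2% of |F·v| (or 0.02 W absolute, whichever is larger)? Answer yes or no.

F·v = 33.536×(-2.071) = -69.4531 W.
(u² − w²)/2 = (81.4999 − 176.0366)/2 = -47.2684 W.
|Δ| = 22.1847;  2% of max(1, |F·v|) = 1.3891.

no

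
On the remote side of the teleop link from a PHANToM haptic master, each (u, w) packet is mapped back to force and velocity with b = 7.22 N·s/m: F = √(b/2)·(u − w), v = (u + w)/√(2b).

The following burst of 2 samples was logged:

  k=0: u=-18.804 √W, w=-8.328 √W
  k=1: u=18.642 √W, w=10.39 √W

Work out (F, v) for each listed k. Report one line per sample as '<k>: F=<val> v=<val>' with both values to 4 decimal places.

0: F=-19.9044 v=-7.1400
1: F=15.6788 v=7.6400

k=0: u−w=-10.4760, u+w=-27.1320; √(b/2)=1.9000, √(2b)=3.8000; F=1.9000×(-10.476)=-19.9044, v=-27.1320/3.8000=-7.1400
k=1: u−w=8.2520, u+w=29.0320; √(b/2)=1.9000, √(2b)=3.8000; F=1.9000×8.252=15.6788, v=29.0320/3.8000=7.6400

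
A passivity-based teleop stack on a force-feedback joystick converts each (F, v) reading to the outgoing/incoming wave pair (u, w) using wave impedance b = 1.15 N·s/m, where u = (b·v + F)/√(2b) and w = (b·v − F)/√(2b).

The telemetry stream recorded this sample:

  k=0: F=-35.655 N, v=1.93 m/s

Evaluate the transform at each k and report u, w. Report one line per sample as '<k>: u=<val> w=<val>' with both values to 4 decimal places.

k=0: b·v=1.15×1.93=2.2195; √(2b)=1.5166; u=(2.2195+(-35.655))/1.5166=-22.0467, w=(2.2195−(-35.655))/1.5166=24.9737

0: u=-22.0467 w=24.9737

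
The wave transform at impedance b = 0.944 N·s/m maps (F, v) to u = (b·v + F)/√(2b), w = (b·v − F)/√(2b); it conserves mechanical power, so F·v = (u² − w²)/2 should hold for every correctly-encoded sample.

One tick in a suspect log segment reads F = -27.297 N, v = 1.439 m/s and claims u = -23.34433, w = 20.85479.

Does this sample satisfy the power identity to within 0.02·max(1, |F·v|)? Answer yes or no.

F·v = (-27.297)×1.439 = -39.28038 W.
(u² − w²)/2 = (544.95774 − 434.92227)/2 = 55.01774 W.
|Δ| = 94.29812;  2% of max(1, |F·v|) = 0.78561.

no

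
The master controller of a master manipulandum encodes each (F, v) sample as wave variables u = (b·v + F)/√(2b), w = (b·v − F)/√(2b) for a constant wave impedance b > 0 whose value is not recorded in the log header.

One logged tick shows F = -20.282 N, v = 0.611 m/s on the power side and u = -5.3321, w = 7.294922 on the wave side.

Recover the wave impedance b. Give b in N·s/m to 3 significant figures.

b = 5.16 N·s/m

u + w = 1.962822;  u + w = √(2b)·v, so √(2b) = 1.962822/0.611 = 3.212475.
b = (√(2b))²/2 = 10.319993/2 = 5.159997.
(Check via u − w = 2F/√(2b): u − w = -12.627022, 2F/√(2b) = -12.627026.)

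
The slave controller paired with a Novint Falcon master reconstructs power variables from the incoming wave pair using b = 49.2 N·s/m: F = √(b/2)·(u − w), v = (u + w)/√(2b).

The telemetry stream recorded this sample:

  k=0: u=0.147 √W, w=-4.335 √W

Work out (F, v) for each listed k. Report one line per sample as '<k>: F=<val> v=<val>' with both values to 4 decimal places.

0: F=22.2300 v=-0.4222

k=0: u−w=4.4820, u+w=-4.1880; √(b/2)=4.9598, √(2b)=9.9197; F=4.9598×4.482=22.2300, v=-4.1880/9.9197=-0.4222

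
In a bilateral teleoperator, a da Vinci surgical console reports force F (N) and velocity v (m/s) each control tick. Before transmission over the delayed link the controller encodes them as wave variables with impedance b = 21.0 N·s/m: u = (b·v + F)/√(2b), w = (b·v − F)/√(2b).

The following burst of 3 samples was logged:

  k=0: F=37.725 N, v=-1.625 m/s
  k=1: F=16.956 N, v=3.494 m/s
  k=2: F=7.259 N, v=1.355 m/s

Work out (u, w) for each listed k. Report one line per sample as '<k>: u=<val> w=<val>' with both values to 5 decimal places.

k=0: b·v=21.0×(-1.625)=-34.12500; √(2b)=6.48074; u=(-34.12500+37.725)/6.48074=0.55549, w=(-34.12500−37.725)/6.48074=-11.08670
k=1: b·v=21.0×3.494=73.37400; √(2b)=6.48074; u=(73.37400+16.956)/6.48074=13.93822, w=(73.37400−16.956)/6.48074=8.70549
k=2: b·v=21.0×1.355=28.45500; √(2b)=6.48074; u=(28.45500+7.259)/6.48074=5.51079, w=(28.45500−7.259)/6.48074=3.27061

0: u=0.55549 w=-11.08670
1: u=13.93822 w=8.70549
2: u=5.51079 w=3.27061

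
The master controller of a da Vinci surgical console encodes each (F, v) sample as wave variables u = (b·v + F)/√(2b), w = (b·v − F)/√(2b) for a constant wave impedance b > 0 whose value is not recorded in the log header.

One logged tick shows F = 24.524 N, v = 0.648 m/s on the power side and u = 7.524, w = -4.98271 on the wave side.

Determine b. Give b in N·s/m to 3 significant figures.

u + w = 2.5413;  u + w = √(2b)·v, so √(2b) = 2.5413/0.648 = 3.9217.
b = (√(2b))²/2 = 15.3801/2 = 7.6900.
(Check via u − w = 2F/√(2b): u − w = 12.5067, 2F/√(2b) = 12.5067.)

b = 7.69 N·s/m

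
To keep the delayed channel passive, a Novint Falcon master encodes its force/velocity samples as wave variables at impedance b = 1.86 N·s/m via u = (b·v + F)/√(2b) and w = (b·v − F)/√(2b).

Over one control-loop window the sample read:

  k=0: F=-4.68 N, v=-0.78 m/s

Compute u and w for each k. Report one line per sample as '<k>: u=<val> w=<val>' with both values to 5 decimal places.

0: u=-3.17867 w=1.67426

k=0: b·v=1.86×(-0.78)=-1.45080; √(2b)=1.92873; u=(-1.45080+(-4.68))/1.92873=-3.17867, w=(-1.45080−(-4.68))/1.92873=1.67426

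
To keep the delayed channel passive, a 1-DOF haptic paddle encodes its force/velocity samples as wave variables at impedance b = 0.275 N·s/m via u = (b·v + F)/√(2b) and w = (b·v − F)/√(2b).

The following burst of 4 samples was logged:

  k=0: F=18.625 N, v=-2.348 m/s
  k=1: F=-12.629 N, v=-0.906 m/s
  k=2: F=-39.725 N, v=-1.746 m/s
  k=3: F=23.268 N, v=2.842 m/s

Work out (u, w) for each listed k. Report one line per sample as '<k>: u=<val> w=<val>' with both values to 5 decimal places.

0: u=24.24328 w=-25.98461
1: u=-17.36489 w=16.69299
2: u=-54.21261 w=52.91774
3: u=32.42841 w=-30.32072

k=0: b·v=0.275×(-2.348)=-0.64570; √(2b)=0.74162; u=(-0.64570+18.625)/0.74162=24.24328, w=(-0.64570−18.625)/0.74162=-25.98461
k=1: b·v=0.275×(-0.906)=-0.24915; √(2b)=0.74162; u=(-0.24915+(-12.629))/0.74162=-17.36489, w=(-0.24915−(-12.629))/0.74162=16.69299
k=2: b·v=0.275×(-1.746)=-0.48015; √(2b)=0.74162; u=(-0.48015+(-39.725))/0.74162=-54.21261, w=(-0.48015−(-39.725))/0.74162=52.91774
k=3: b·v=0.275×2.842=0.78155; √(2b)=0.74162; u=(0.78155+23.268)/0.74162=32.42841, w=(0.78155−23.268)/0.74162=-30.32072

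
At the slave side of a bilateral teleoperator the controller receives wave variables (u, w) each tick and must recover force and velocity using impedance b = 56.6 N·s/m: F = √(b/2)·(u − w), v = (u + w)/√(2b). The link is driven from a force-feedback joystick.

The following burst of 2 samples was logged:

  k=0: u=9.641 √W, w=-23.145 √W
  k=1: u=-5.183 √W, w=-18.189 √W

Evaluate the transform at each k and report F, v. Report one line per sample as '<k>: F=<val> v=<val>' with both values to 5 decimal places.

k=0: u−w=32.78600, u+w=-13.50400; √(b/2)=5.31977, √(2b)=10.63955; F=5.31977×32.786=174.41412, v=-13.50400/10.63955=-1.26923
k=1: u−w=13.00600, u+w=-23.37200; √(b/2)=5.31977, √(2b)=10.63955; F=5.31977×13.006=69.18899, v=-23.37200/10.63955=-2.19671

0: F=174.41412 v=-1.26923
1: F=69.18899 v=-2.19671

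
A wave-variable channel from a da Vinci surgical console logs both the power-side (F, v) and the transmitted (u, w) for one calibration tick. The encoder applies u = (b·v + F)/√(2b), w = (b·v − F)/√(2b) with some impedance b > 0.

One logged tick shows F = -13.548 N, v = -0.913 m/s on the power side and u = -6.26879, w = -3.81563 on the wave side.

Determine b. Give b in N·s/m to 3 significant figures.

u + w = -10.08442;  u + w = √(2b)·v, so √(2b) = -10.08442/(-0.913) = 11.04537.
b = (√(2b))²/2 = 122.00013/2 = 61.00007.
(Check via u − w = 2F/√(2b): u − w = -2.45316, 2F/√(2b) = -2.45316.)

b = 61 N·s/m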